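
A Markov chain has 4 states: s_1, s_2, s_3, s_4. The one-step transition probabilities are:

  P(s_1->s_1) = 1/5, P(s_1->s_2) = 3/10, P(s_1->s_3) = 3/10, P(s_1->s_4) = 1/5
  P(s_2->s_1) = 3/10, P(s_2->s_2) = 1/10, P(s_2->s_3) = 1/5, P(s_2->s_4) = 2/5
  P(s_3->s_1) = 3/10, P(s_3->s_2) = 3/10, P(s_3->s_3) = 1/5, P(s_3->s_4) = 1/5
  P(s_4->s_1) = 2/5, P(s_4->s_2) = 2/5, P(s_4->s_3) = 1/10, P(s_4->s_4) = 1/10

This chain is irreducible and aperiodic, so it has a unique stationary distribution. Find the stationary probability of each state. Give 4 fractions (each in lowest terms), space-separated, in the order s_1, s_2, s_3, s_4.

Answer: 42/143 7/26 59/286 3/13

Derivation:
The stationary distribution satisfies pi = pi * P, i.e.:
  pi_s_1 = 1/5*pi_s_1 + 3/10*pi_s_2 + 3/10*pi_s_3 + 2/5*pi_s_4
  pi_s_2 = 3/10*pi_s_1 + 1/10*pi_s_2 + 3/10*pi_s_3 + 2/5*pi_s_4
  pi_s_3 = 3/10*pi_s_1 + 1/5*pi_s_2 + 1/5*pi_s_3 + 1/10*pi_s_4
  pi_s_4 = 1/5*pi_s_1 + 2/5*pi_s_2 + 1/5*pi_s_3 + 1/10*pi_s_4
with normalization: pi_s_1 + pi_s_2 + pi_s_3 + pi_s_4 = 1.

Using the first 3 balance equations plus normalization, the linear system A*pi = b is:
  [-4/5, 3/10, 3/10, 2/5] . pi = 0
  [3/10, -9/10, 3/10, 2/5] . pi = 0
  [3/10, 1/5, -4/5, 1/10] . pi = 0
  [1, 1, 1, 1] . pi = 1

Solving yields:
  pi_s_1 = 42/143
  pi_s_2 = 7/26
  pi_s_3 = 59/286
  pi_s_4 = 3/13

Verification (pi * P):
  42/143*1/5 + 7/26*3/10 + 59/286*3/10 + 3/13*2/5 = 42/143 = pi_s_1  (ok)
  42/143*3/10 + 7/26*1/10 + 59/286*3/10 + 3/13*2/5 = 7/26 = pi_s_2  (ok)
  42/143*3/10 + 7/26*1/5 + 59/286*1/5 + 3/13*1/10 = 59/286 = pi_s_3  (ok)
  42/143*1/5 + 7/26*2/5 + 59/286*1/5 + 3/13*1/10 = 3/13 = pi_s_4  (ok)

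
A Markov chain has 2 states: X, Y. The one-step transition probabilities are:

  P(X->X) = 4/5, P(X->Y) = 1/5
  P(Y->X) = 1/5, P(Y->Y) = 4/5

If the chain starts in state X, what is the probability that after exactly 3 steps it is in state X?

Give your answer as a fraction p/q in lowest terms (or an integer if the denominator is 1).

Computing P^3 by repeated multiplication:
P^1 =
  X: [4/5, 1/5]
  Y: [1/5, 4/5]
P^2 =
  X: [17/25, 8/25]
  Y: [8/25, 17/25]
P^3 =
  X: [76/125, 49/125]
  Y: [49/125, 76/125]

(P^3)[X -> X] = 76/125

Answer: 76/125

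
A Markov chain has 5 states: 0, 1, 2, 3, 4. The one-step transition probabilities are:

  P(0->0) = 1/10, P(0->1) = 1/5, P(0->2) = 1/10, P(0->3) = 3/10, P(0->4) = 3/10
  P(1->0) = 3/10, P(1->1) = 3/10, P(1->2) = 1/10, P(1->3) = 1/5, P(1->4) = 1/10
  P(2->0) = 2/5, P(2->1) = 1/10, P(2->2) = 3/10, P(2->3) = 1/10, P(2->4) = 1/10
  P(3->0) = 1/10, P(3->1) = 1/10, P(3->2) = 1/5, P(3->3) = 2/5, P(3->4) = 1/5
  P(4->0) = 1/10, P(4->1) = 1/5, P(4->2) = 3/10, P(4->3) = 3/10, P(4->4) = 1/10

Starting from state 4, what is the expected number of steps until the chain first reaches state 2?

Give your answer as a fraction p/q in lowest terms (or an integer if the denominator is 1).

Answer: 800/163

Derivation:
Let h_i = expected steps to first reach 2 from state i.
Boundary: h_2 = 0.
First-step equations for the other states:
  h_0 = 1 + 1/10*h_0 + 1/5*h_1 + 1/10*h_2 + 3/10*h_3 + 3/10*h_4
  h_1 = 1 + 3/10*h_0 + 3/10*h_1 + 1/10*h_2 + 1/5*h_3 + 1/10*h_4
  h_3 = 1 + 1/10*h_0 + 1/10*h_1 + 1/5*h_2 + 2/5*h_3 + 1/5*h_4
  h_4 = 1 + 1/10*h_0 + 1/5*h_1 + 3/10*h_2 + 3/10*h_3 + 1/10*h_4

Substituting h_2 = 0 and rearranging gives the linear system (I - Q) h = 1:
  [9/10, -1/5, -3/10, -3/10] . (h_0, h_1, h_3, h_4) = 1
  [-3/10, 7/10, -1/5, -1/10] . (h_0, h_1, h_3, h_4) = 1
  [-1/10, -1/10, 3/5, -1/5] . (h_0, h_1, h_3, h_4) = 1
  [-1/10, -1/5, -3/10, 9/10] . (h_0, h_1, h_3, h_4) = 1

Solving yields:
  h_0 = 960/163
  h_1 = 1006/163
  h_3 = 866/163
  h_4 = 800/163

Starting state is 4, so the expected hitting time is h_4 = 800/163.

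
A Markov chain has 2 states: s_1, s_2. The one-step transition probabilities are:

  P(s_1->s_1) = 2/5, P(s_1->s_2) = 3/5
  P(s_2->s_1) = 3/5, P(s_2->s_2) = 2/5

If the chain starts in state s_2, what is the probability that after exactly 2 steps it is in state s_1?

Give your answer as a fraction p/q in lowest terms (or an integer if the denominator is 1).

Computing P^2 by repeated multiplication:
P^1 =
  s_1: [2/5, 3/5]
  s_2: [3/5, 2/5]
P^2 =
  s_1: [13/25, 12/25]
  s_2: [12/25, 13/25]

(P^2)[s_2 -> s_1] = 12/25

Answer: 12/25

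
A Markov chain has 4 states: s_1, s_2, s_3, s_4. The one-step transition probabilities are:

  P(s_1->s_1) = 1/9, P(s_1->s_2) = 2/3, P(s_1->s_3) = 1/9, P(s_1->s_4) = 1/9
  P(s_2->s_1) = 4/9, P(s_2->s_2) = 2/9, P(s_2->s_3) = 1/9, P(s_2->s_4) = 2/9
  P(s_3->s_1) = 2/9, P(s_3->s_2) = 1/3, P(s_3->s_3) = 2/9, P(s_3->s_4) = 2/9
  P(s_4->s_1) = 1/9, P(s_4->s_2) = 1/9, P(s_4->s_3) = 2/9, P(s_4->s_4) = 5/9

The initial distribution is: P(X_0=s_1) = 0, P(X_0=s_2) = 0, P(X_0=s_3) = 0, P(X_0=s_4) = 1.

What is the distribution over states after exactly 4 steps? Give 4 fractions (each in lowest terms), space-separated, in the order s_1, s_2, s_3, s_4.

Propagating the distribution step by step (d_{t+1} = d_t * P):
d_0 = (s_1=0, s_2=0, s_3=0, s_4=1)
  d_1[s_1] = 0*1/9 + 0*4/9 + 0*2/9 + 1*1/9 = 1/9
  d_1[s_2] = 0*2/3 + 0*2/9 + 0*1/3 + 1*1/9 = 1/9
  d_1[s_3] = 0*1/9 + 0*1/9 + 0*2/9 + 1*2/9 = 2/9
  d_1[s_4] = 0*1/9 + 0*2/9 + 0*2/9 + 1*5/9 = 5/9
d_1 = (s_1=1/9, s_2=1/9, s_3=2/9, s_4=5/9)
  d_2[s_1] = 1/9*1/9 + 1/9*4/9 + 2/9*2/9 + 5/9*1/9 = 14/81
  d_2[s_2] = 1/9*2/3 + 1/9*2/9 + 2/9*1/3 + 5/9*1/9 = 19/81
  d_2[s_3] = 1/9*1/9 + 1/9*1/9 + 2/9*2/9 + 5/9*2/9 = 16/81
  d_2[s_4] = 1/9*1/9 + 1/9*2/9 + 2/9*2/9 + 5/9*5/9 = 32/81
d_2 = (s_1=14/81, s_2=19/81, s_3=16/81, s_4=32/81)
  d_3[s_1] = 14/81*1/9 + 19/81*4/9 + 16/81*2/9 + 32/81*1/9 = 154/729
  d_3[s_2] = 14/81*2/3 + 19/81*2/9 + 16/81*1/3 + 32/81*1/9 = 202/729
  d_3[s_3] = 14/81*1/9 + 19/81*1/9 + 16/81*2/9 + 32/81*2/9 = 43/243
  d_3[s_4] = 14/81*1/9 + 19/81*2/9 + 16/81*2/9 + 32/81*5/9 = 244/729
d_3 = (s_1=154/729, s_2=202/729, s_3=43/243, s_4=244/729)
  d_4[s_1] = 154/729*1/9 + 202/729*4/9 + 43/243*2/9 + 244/729*1/9 = 488/2187
  d_4[s_2] = 154/729*2/3 + 202/729*2/9 + 43/243*1/3 + 244/729*1/9 = 653/2187
  d_4[s_3] = 154/729*1/9 + 202/729*1/9 + 43/243*2/9 + 244/729*2/9 = 1102/6561
  d_4[s_4] = 154/729*1/9 + 202/729*2/9 + 43/243*2/9 + 244/729*5/9 = 2036/6561
d_4 = (s_1=488/2187, s_2=653/2187, s_3=1102/6561, s_4=2036/6561)

Answer: 488/2187 653/2187 1102/6561 2036/6561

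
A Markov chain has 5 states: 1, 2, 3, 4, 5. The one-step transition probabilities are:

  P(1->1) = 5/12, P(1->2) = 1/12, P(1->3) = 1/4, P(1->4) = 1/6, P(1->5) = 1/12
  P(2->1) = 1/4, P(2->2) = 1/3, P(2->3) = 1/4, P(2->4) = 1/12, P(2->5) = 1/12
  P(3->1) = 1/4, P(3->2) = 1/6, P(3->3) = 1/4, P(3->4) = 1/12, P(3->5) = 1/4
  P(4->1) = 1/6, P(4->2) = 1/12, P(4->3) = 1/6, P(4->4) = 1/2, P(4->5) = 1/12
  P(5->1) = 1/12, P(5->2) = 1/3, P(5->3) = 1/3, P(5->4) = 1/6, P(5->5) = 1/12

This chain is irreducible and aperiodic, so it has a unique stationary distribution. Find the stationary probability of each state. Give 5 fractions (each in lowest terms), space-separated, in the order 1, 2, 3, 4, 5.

The stationary distribution satisfies pi = pi * P, i.e.:
  pi_1 = 5/12*pi_1 + 1/4*pi_2 + 1/4*pi_3 + 1/6*pi_4 + 1/12*pi_5
  pi_2 = 1/12*pi_1 + 1/3*pi_2 + 1/6*pi_3 + 1/12*pi_4 + 1/3*pi_5
  pi_3 = 1/4*pi_1 + 1/4*pi_2 + 1/4*pi_3 + 1/6*pi_4 + 1/3*pi_5
  pi_4 = 1/6*pi_1 + 1/12*pi_2 + 1/12*pi_3 + 1/2*pi_4 + 1/6*pi_5
  pi_5 = 1/12*pi_1 + 1/12*pi_2 + 1/4*pi_3 + 1/12*pi_4 + 1/12*pi_5
with normalization: pi_1 + pi_2 + pi_3 + pi_4 + pi_5 = 1.

Using the first 4 balance equations plus normalization, the linear system A*pi = b is:
  [-7/12, 1/4, 1/4, 1/6, 1/12] . pi = 0
  [1/12, -2/3, 1/6, 1/12, 1/3] . pi = 0
  [1/4, 1/4, -3/4, 1/6, 1/3] . pi = 0
  [1/6, 1/12, 1/12, -1/2, 1/6] . pi = 0
  [1, 1, 1, 1, 1] . pi = 1

Solving yields:
  pi_1 = 430/1683
  pi_2 = 1813/10098
  pi_3 = 821/3366
  pi_4 = 995/5049
  pi_5 = 626/5049

Verification (pi * P):
  430/1683*5/12 + 1813/10098*1/4 + 821/3366*1/4 + 995/5049*1/6 + 626/5049*1/12 = 430/1683 = pi_1  (ok)
  430/1683*1/12 + 1813/10098*1/3 + 821/3366*1/6 + 995/5049*1/12 + 626/5049*1/3 = 1813/10098 = pi_2  (ok)
  430/1683*1/4 + 1813/10098*1/4 + 821/3366*1/4 + 995/5049*1/6 + 626/5049*1/3 = 821/3366 = pi_3  (ok)
  430/1683*1/6 + 1813/10098*1/12 + 821/3366*1/12 + 995/5049*1/2 + 626/5049*1/6 = 995/5049 = pi_4  (ok)
  430/1683*1/12 + 1813/10098*1/12 + 821/3366*1/4 + 995/5049*1/12 + 626/5049*1/12 = 626/5049 = pi_5  (ok)

Answer: 430/1683 1813/10098 821/3366 995/5049 626/5049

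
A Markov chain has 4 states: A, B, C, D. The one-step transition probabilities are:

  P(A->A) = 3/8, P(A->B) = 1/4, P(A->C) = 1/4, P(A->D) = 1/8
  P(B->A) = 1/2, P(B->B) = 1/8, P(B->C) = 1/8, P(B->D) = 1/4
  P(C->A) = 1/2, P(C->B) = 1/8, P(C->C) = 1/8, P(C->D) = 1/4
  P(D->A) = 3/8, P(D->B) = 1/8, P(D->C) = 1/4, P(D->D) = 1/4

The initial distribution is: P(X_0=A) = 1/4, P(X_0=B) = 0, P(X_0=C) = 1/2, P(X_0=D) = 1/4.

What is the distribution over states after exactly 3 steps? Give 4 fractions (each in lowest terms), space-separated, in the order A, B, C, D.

Answer: 867/2048 363/2048 413/2048 405/2048

Derivation:
Propagating the distribution step by step (d_{t+1} = d_t * P):
d_0 = (A=1/4, B=0, C=1/2, D=1/4)
  d_1[A] = 1/4*3/8 + 0*1/2 + 1/2*1/2 + 1/4*3/8 = 7/16
  d_1[B] = 1/4*1/4 + 0*1/8 + 1/2*1/8 + 1/4*1/8 = 5/32
  d_1[C] = 1/4*1/4 + 0*1/8 + 1/2*1/8 + 1/4*1/4 = 3/16
  d_1[D] = 1/4*1/8 + 0*1/4 + 1/2*1/4 + 1/4*1/4 = 7/32
d_1 = (A=7/16, B=5/32, C=3/16, D=7/32)
  d_2[A] = 7/16*3/8 + 5/32*1/2 + 3/16*1/2 + 7/32*3/8 = 107/256
  d_2[B] = 7/16*1/4 + 5/32*1/8 + 3/16*1/8 + 7/32*1/8 = 23/128
  d_2[C] = 7/16*1/4 + 5/32*1/8 + 3/16*1/8 + 7/32*1/4 = 53/256
  d_2[D] = 7/16*1/8 + 5/32*1/4 + 3/16*1/4 + 7/32*1/4 = 25/128
d_2 = (A=107/256, B=23/128, C=53/256, D=25/128)
  d_3[A] = 107/256*3/8 + 23/128*1/2 + 53/256*1/2 + 25/128*3/8 = 867/2048
  d_3[B] = 107/256*1/4 + 23/128*1/8 + 53/256*1/8 + 25/128*1/8 = 363/2048
  d_3[C] = 107/256*1/4 + 23/128*1/8 + 53/256*1/8 + 25/128*1/4 = 413/2048
  d_3[D] = 107/256*1/8 + 23/128*1/4 + 53/256*1/4 + 25/128*1/4 = 405/2048
d_3 = (A=867/2048, B=363/2048, C=413/2048, D=405/2048)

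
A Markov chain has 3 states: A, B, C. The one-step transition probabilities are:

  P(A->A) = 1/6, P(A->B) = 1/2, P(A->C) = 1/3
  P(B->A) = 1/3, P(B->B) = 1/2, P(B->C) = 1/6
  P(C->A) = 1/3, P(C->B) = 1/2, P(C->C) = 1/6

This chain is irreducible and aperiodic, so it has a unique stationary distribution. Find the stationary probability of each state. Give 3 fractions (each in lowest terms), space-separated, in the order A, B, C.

Answer: 2/7 1/2 3/14

Derivation:
The stationary distribution satisfies pi = pi * P, i.e.:
  pi_A = 1/6*pi_A + 1/3*pi_B + 1/3*pi_C
  pi_B = 1/2*pi_A + 1/2*pi_B + 1/2*pi_C
  pi_C = 1/3*pi_A + 1/6*pi_B + 1/6*pi_C
with normalization: pi_A + pi_B + pi_C = 1.

Using the first 2 balance equations plus normalization, the linear system A*pi = b is:
  [-5/6, 1/3, 1/3] . pi = 0
  [1/2, -1/2, 1/2] . pi = 0
  [1, 1, 1] . pi = 1

Solving yields:
  pi_A = 2/7
  pi_B = 1/2
  pi_C = 3/14

Verification (pi * P):
  2/7*1/6 + 1/2*1/3 + 3/14*1/3 = 2/7 = pi_A  (ok)
  2/7*1/2 + 1/2*1/2 + 3/14*1/2 = 1/2 = pi_B  (ok)
  2/7*1/3 + 1/2*1/6 + 3/14*1/6 = 3/14 = pi_C  (ok)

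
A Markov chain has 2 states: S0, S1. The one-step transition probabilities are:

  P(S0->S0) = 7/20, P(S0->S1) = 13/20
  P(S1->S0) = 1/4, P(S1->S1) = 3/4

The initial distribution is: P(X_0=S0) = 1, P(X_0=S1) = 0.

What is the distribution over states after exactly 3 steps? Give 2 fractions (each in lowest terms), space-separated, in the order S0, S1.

Answer: 557/2000 1443/2000

Derivation:
Propagating the distribution step by step (d_{t+1} = d_t * P):
d_0 = (S0=1, S1=0)
  d_1[S0] = 1*7/20 + 0*1/4 = 7/20
  d_1[S1] = 1*13/20 + 0*3/4 = 13/20
d_1 = (S0=7/20, S1=13/20)
  d_2[S0] = 7/20*7/20 + 13/20*1/4 = 57/200
  d_2[S1] = 7/20*13/20 + 13/20*3/4 = 143/200
d_2 = (S0=57/200, S1=143/200)
  d_3[S0] = 57/200*7/20 + 143/200*1/4 = 557/2000
  d_3[S1] = 57/200*13/20 + 143/200*3/4 = 1443/2000
d_3 = (S0=557/2000, S1=1443/2000)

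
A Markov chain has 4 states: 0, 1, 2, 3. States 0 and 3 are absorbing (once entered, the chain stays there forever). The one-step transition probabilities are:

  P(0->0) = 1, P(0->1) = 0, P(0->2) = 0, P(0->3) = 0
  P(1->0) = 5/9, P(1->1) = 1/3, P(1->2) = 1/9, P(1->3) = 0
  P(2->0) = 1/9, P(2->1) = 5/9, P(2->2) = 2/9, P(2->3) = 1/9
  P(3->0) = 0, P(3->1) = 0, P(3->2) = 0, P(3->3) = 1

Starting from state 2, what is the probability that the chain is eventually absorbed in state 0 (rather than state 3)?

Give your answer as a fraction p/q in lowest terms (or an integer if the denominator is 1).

Answer: 31/37

Derivation:
Let a_i = P(absorbed in 0 | start in state i).
Boundary conditions: a_0 = 1, a_3 = 0.
For each transient state i, a_i = sum_j P(i->j) * a_j:
  a_1 = 5/9*a_0 + 1/3*a_1 + 1/9*a_2 + 0*a_3
  a_2 = 1/9*a_0 + 5/9*a_1 + 2/9*a_2 + 1/9*a_3

Substituting a_0 = 1 and a_3 = 0, rearrange to (I - Q) a = r where r[i] = P(i -> 0):
  [2/3, -1/9] . (a_1, a_2) = 5/9
  [-5/9, 7/9] . (a_1, a_2) = 1/9

Solving yields:
  a_1 = 36/37
  a_2 = 31/37

Starting state is 2, so the absorption probability is a_2 = 31/37.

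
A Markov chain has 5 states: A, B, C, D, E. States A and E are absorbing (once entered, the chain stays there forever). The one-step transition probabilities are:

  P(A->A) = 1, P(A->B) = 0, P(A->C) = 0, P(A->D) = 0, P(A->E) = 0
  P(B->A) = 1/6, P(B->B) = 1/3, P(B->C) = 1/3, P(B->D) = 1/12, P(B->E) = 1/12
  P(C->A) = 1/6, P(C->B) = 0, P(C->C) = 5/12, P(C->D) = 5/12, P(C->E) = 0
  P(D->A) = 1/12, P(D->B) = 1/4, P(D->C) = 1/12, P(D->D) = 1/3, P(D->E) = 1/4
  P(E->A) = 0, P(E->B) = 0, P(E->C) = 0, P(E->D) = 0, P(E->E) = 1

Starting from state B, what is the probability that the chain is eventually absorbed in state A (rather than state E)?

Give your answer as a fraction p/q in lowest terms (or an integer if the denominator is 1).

Answer: 65/109

Derivation:
Let a_i = P(absorbed in A | start in state i).
Boundary conditions: a_A = 1, a_E = 0.
For each transient state i, a_i = sum_j P(i->j) * a_j:
  a_B = 1/6*a_A + 1/3*a_B + 1/3*a_C + 1/12*a_D + 1/12*a_E
  a_C = 1/6*a_A + 0*a_B + 5/12*a_C + 5/12*a_D + 0*a_E
  a_D = 1/12*a_A + 1/4*a_B + 1/12*a_C + 1/3*a_D + 1/4*a_E

Substituting a_A = 1 and a_E = 0, rearrange to (I - Q) a = r where r[i] = P(i -> A):
  [2/3, -1/3, -1/12] . (a_B, a_C, a_D) = 1/6
  [0, 7/12, -5/12] . (a_B, a_C, a_D) = 1/6
  [-1/4, -1/12, 2/3] . (a_B, a_C, a_D) = 1/12

Solving yields:
  a_B = 65/109
  a_C = 64/109
  a_D = 46/109

Starting state is B, so the absorption probability is a_B = 65/109.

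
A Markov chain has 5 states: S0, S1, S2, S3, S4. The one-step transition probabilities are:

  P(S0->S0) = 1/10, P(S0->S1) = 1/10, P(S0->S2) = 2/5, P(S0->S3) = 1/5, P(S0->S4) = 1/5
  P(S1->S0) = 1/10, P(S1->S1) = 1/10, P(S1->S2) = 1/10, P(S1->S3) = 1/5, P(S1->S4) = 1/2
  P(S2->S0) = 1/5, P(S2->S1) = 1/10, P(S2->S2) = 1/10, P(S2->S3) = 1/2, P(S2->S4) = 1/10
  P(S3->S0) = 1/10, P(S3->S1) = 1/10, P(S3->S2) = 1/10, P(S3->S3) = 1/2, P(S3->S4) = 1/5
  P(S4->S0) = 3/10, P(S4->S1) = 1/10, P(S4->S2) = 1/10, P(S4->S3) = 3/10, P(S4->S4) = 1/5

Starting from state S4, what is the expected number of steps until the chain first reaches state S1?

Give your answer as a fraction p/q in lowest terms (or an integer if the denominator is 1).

Let h_i = expected steps to first reach S1 from state i.
Boundary: h_S1 = 0.
First-step equations for the other states:
  h_S0 = 1 + 1/10*h_S0 + 1/10*h_S1 + 2/5*h_S2 + 1/5*h_S3 + 1/5*h_S4
  h_S2 = 1 + 1/5*h_S0 + 1/10*h_S1 + 1/10*h_S2 + 1/2*h_S3 + 1/10*h_S4
  h_S3 = 1 + 1/10*h_S0 + 1/10*h_S1 + 1/10*h_S2 + 1/2*h_S3 + 1/5*h_S4
  h_S4 = 1 + 3/10*h_S0 + 1/10*h_S1 + 1/10*h_S2 + 3/10*h_S3 + 1/5*h_S4

Substituting h_S1 = 0 and rearranging gives the linear system (I - Q) h = 1:
  [9/10, -2/5, -1/5, -1/5] . (h_S0, h_S2, h_S3, h_S4) = 1
  [-1/5, 9/10, -1/2, -1/10] . (h_S0, h_S2, h_S3, h_S4) = 1
  [-1/10, -1/10, 1/2, -1/5] . (h_S0, h_S2, h_S3, h_S4) = 1
  [-3/10, -1/10, -3/10, 4/5] . (h_S0, h_S2, h_S3, h_S4) = 1

Solving yields:
  h_S0 = 10
  h_S2 = 10
  h_S3 = 10
  h_S4 = 10

Starting state is S4, so the expected hitting time is h_S4 = 10.

Answer: 10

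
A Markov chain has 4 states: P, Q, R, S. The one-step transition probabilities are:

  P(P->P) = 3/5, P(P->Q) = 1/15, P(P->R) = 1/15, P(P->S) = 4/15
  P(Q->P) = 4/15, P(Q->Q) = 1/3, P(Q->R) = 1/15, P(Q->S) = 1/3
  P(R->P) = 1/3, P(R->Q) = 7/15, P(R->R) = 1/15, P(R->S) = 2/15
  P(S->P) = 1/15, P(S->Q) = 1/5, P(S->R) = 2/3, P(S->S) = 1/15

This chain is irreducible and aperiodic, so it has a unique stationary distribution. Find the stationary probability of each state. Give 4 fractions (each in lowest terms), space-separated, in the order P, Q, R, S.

Answer: 274/771 182/771 601/3084 659/3084

Derivation:
The stationary distribution satisfies pi = pi * P, i.e.:
  pi_P = 3/5*pi_P + 4/15*pi_Q + 1/3*pi_R + 1/15*pi_S
  pi_Q = 1/15*pi_P + 1/3*pi_Q + 7/15*pi_R + 1/5*pi_S
  pi_R = 1/15*pi_P + 1/15*pi_Q + 1/15*pi_R + 2/3*pi_S
  pi_S = 4/15*pi_P + 1/3*pi_Q + 2/15*pi_R + 1/15*pi_S
with normalization: pi_P + pi_Q + pi_R + pi_S = 1.

Using the first 3 balance equations plus normalization, the linear system A*pi = b is:
  [-2/5, 4/15, 1/3, 1/15] . pi = 0
  [1/15, -2/3, 7/15, 1/5] . pi = 0
  [1/15, 1/15, -14/15, 2/3] . pi = 0
  [1, 1, 1, 1] . pi = 1

Solving yields:
  pi_P = 274/771
  pi_Q = 182/771
  pi_R = 601/3084
  pi_S = 659/3084

Verification (pi * P):
  274/771*3/5 + 182/771*4/15 + 601/3084*1/3 + 659/3084*1/15 = 274/771 = pi_P  (ok)
  274/771*1/15 + 182/771*1/3 + 601/3084*7/15 + 659/3084*1/5 = 182/771 = pi_Q  (ok)
  274/771*1/15 + 182/771*1/15 + 601/3084*1/15 + 659/3084*2/3 = 601/3084 = pi_R  (ok)
  274/771*4/15 + 182/771*1/3 + 601/3084*2/15 + 659/3084*1/15 = 659/3084 = pi_S  (ok)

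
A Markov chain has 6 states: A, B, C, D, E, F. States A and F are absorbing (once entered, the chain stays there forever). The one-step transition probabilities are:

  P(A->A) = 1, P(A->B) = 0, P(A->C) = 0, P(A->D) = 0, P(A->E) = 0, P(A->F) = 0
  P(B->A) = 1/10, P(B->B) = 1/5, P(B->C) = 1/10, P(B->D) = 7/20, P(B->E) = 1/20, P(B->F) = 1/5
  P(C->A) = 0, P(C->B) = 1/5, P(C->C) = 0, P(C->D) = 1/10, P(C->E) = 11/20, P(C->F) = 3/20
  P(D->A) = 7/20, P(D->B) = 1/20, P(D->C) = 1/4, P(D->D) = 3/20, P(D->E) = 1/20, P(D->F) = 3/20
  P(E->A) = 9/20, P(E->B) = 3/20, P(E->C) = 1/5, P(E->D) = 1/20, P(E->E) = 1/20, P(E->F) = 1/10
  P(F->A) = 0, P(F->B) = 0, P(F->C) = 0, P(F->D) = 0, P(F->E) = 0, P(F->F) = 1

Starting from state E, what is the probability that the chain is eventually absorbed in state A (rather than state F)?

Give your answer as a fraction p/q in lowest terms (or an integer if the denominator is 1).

Let a_i = P(absorbed in A | start in state i).
Boundary conditions: a_A = 1, a_F = 0.
For each transient state i, a_i = sum_j P(i->j) * a_j:
  a_B = 1/10*a_A + 1/5*a_B + 1/10*a_C + 7/20*a_D + 1/20*a_E + 1/5*a_F
  a_C = 0*a_A + 1/5*a_B + 0*a_C + 1/10*a_D + 11/20*a_E + 3/20*a_F
  a_D = 7/20*a_A + 1/20*a_B + 1/4*a_C + 3/20*a_D + 1/20*a_E + 3/20*a_F
  a_E = 9/20*a_A + 3/20*a_B + 1/5*a_C + 1/20*a_D + 1/20*a_E + 1/10*a_F

Substituting a_A = 1 and a_F = 0, rearrange to (I - Q) a = r where r[i] = P(i -> A):
  [4/5, -1/10, -7/20, -1/20] . (a_B, a_C, a_D, a_E) = 1/10
  [-1/5, 1, -1/10, -11/20] . (a_B, a_C, a_D, a_E) = 0
  [-1/20, -1/4, 17/20, -1/20] . (a_B, a_C, a_D, a_E) = 7/20
  [-3/20, -1/5, -1/20, 19/20] . (a_B, a_C, a_D, a_E) = 9/20

Solving yields:
  a_B = 13107/25069
  a_C = 42028/75207
  a_D = 1478/2279
  a_E = 53248/75207

Starting state is E, so the absorption probability is a_E = 53248/75207.

Answer: 53248/75207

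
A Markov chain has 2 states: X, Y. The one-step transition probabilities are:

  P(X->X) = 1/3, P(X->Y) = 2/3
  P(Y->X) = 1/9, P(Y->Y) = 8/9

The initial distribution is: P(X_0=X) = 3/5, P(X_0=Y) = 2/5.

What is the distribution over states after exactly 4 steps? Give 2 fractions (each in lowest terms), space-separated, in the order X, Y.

Propagating the distribution step by step (d_{t+1} = d_t * P):
d_0 = (X=3/5, Y=2/5)
  d_1[X] = 3/5*1/3 + 2/5*1/9 = 11/45
  d_1[Y] = 3/5*2/3 + 2/5*8/9 = 34/45
d_1 = (X=11/45, Y=34/45)
  d_2[X] = 11/45*1/3 + 34/45*1/9 = 67/405
  d_2[Y] = 11/45*2/3 + 34/45*8/9 = 338/405
d_2 = (X=67/405, Y=338/405)
  d_3[X] = 67/405*1/3 + 338/405*1/9 = 539/3645
  d_3[Y] = 67/405*2/3 + 338/405*8/9 = 3106/3645
d_3 = (X=539/3645, Y=3106/3645)
  d_4[X] = 539/3645*1/3 + 3106/3645*1/9 = 4723/32805
  d_4[Y] = 539/3645*2/3 + 3106/3645*8/9 = 28082/32805
d_4 = (X=4723/32805, Y=28082/32805)

Answer: 4723/32805 28082/32805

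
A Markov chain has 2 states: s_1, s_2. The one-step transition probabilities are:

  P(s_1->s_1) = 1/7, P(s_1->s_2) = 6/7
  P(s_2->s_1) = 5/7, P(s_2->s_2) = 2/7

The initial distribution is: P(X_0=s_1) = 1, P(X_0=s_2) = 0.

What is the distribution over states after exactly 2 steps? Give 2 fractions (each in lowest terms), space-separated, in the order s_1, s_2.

Answer: 31/49 18/49

Derivation:
Propagating the distribution step by step (d_{t+1} = d_t * P):
d_0 = (s_1=1, s_2=0)
  d_1[s_1] = 1*1/7 + 0*5/7 = 1/7
  d_1[s_2] = 1*6/7 + 0*2/7 = 6/7
d_1 = (s_1=1/7, s_2=6/7)
  d_2[s_1] = 1/7*1/7 + 6/7*5/7 = 31/49
  d_2[s_2] = 1/7*6/7 + 6/7*2/7 = 18/49
d_2 = (s_1=31/49, s_2=18/49)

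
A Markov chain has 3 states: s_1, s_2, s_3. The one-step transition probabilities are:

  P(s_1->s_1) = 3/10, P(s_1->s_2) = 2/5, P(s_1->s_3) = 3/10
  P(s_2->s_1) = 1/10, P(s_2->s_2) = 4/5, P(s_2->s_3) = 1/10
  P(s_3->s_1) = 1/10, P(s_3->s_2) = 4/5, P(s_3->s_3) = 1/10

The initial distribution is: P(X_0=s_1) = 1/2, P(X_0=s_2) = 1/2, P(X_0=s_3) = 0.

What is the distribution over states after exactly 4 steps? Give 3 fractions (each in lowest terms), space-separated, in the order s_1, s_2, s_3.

Propagating the distribution step by step (d_{t+1} = d_t * P):
d_0 = (s_1=1/2, s_2=1/2, s_3=0)
  d_1[s_1] = 1/2*3/10 + 1/2*1/10 + 0*1/10 = 1/5
  d_1[s_2] = 1/2*2/5 + 1/2*4/5 + 0*4/5 = 3/5
  d_1[s_3] = 1/2*3/10 + 1/2*1/10 + 0*1/10 = 1/5
d_1 = (s_1=1/5, s_2=3/5, s_3=1/5)
  d_2[s_1] = 1/5*3/10 + 3/5*1/10 + 1/5*1/10 = 7/50
  d_2[s_2] = 1/5*2/5 + 3/5*4/5 + 1/5*4/5 = 18/25
  d_2[s_3] = 1/5*3/10 + 3/5*1/10 + 1/5*1/10 = 7/50
d_2 = (s_1=7/50, s_2=18/25, s_3=7/50)
  d_3[s_1] = 7/50*3/10 + 18/25*1/10 + 7/50*1/10 = 16/125
  d_3[s_2] = 7/50*2/5 + 18/25*4/5 + 7/50*4/5 = 93/125
  d_3[s_3] = 7/50*3/10 + 18/25*1/10 + 7/50*1/10 = 16/125
d_3 = (s_1=16/125, s_2=93/125, s_3=16/125)
  d_4[s_1] = 16/125*3/10 + 93/125*1/10 + 16/125*1/10 = 157/1250
  d_4[s_2] = 16/125*2/5 + 93/125*4/5 + 16/125*4/5 = 468/625
  d_4[s_3] = 16/125*3/10 + 93/125*1/10 + 16/125*1/10 = 157/1250
d_4 = (s_1=157/1250, s_2=468/625, s_3=157/1250)

Answer: 157/1250 468/625 157/1250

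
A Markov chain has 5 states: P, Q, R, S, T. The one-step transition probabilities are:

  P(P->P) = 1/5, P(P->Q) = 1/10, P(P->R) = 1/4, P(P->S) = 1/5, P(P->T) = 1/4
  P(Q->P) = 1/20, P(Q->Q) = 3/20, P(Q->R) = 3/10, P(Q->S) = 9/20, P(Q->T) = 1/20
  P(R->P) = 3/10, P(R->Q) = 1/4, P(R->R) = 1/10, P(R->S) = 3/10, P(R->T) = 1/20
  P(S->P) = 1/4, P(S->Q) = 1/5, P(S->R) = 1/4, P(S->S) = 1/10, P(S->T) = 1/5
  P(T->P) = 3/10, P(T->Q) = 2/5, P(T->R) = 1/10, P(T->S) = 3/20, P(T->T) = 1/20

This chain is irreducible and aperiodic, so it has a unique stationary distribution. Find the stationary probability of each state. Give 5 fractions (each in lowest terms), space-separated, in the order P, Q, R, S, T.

Answer: 49593/230389 47131/230389 48249/230389 55633/230389 29783/230389

Derivation:
The stationary distribution satisfies pi = pi * P, i.e.:
  pi_P = 1/5*pi_P + 1/20*pi_Q + 3/10*pi_R + 1/4*pi_S + 3/10*pi_T
  pi_Q = 1/10*pi_P + 3/20*pi_Q + 1/4*pi_R + 1/5*pi_S + 2/5*pi_T
  pi_R = 1/4*pi_P + 3/10*pi_Q + 1/10*pi_R + 1/4*pi_S + 1/10*pi_T
  pi_S = 1/5*pi_P + 9/20*pi_Q + 3/10*pi_R + 1/10*pi_S + 3/20*pi_T
  pi_T = 1/4*pi_P + 1/20*pi_Q + 1/20*pi_R + 1/5*pi_S + 1/20*pi_T
with normalization: pi_P + pi_Q + pi_R + pi_S + pi_T = 1.

Using the first 4 balance equations plus normalization, the linear system A*pi = b is:
  [-4/5, 1/20, 3/10, 1/4, 3/10] . pi = 0
  [1/10, -17/20, 1/4, 1/5, 2/5] . pi = 0
  [1/4, 3/10, -9/10, 1/4, 1/10] . pi = 0
  [1/5, 9/20, 3/10, -9/10, 3/20] . pi = 0
  [1, 1, 1, 1, 1] . pi = 1

Solving yields:
  pi_P = 49593/230389
  pi_Q = 47131/230389
  pi_R = 48249/230389
  pi_S = 55633/230389
  pi_T = 29783/230389

Verification (pi * P):
  49593/230389*1/5 + 47131/230389*1/20 + 48249/230389*3/10 + 55633/230389*1/4 + 29783/230389*3/10 = 49593/230389 = pi_P  (ok)
  49593/230389*1/10 + 47131/230389*3/20 + 48249/230389*1/4 + 55633/230389*1/5 + 29783/230389*2/5 = 47131/230389 = pi_Q  (ok)
  49593/230389*1/4 + 47131/230389*3/10 + 48249/230389*1/10 + 55633/230389*1/4 + 29783/230389*1/10 = 48249/230389 = pi_R  (ok)
  49593/230389*1/5 + 47131/230389*9/20 + 48249/230389*3/10 + 55633/230389*1/10 + 29783/230389*3/20 = 55633/230389 = pi_S  (ok)
  49593/230389*1/4 + 47131/230389*1/20 + 48249/230389*1/20 + 55633/230389*1/5 + 29783/230389*1/20 = 29783/230389 = pi_T  (ok)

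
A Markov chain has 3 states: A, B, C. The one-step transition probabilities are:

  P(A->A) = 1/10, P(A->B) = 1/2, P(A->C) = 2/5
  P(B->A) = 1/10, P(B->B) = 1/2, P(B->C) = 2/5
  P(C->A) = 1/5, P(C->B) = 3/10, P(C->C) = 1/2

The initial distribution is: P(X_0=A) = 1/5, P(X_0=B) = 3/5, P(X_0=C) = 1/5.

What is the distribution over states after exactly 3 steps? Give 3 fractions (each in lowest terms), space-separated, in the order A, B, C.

Answer: 721/5000 1029/2500 2221/5000

Derivation:
Propagating the distribution step by step (d_{t+1} = d_t * P):
d_0 = (A=1/5, B=3/5, C=1/5)
  d_1[A] = 1/5*1/10 + 3/5*1/10 + 1/5*1/5 = 3/25
  d_1[B] = 1/5*1/2 + 3/5*1/2 + 1/5*3/10 = 23/50
  d_1[C] = 1/5*2/5 + 3/5*2/5 + 1/5*1/2 = 21/50
d_1 = (A=3/25, B=23/50, C=21/50)
  d_2[A] = 3/25*1/10 + 23/50*1/10 + 21/50*1/5 = 71/500
  d_2[B] = 3/25*1/2 + 23/50*1/2 + 21/50*3/10 = 52/125
  d_2[C] = 3/25*2/5 + 23/50*2/5 + 21/50*1/2 = 221/500
d_2 = (A=71/500, B=52/125, C=221/500)
  d_3[A] = 71/500*1/10 + 52/125*1/10 + 221/500*1/5 = 721/5000
  d_3[B] = 71/500*1/2 + 52/125*1/2 + 221/500*3/10 = 1029/2500
  d_3[C] = 71/500*2/5 + 52/125*2/5 + 221/500*1/2 = 2221/5000
d_3 = (A=721/5000, B=1029/2500, C=2221/5000)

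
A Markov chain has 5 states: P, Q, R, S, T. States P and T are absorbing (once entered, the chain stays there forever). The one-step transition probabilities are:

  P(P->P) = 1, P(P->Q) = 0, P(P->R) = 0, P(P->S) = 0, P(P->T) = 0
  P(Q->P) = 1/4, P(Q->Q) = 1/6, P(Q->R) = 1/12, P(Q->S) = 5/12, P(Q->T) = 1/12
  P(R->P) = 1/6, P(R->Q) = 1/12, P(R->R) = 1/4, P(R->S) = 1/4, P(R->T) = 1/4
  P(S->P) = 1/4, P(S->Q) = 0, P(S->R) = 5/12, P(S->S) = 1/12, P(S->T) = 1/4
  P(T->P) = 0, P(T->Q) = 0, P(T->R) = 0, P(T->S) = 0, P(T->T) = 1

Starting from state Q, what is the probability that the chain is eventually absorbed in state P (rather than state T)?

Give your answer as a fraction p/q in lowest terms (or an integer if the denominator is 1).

Answer: 39/67

Derivation:
Let a_i = P(absorbed in P | start in state i).
Boundary conditions: a_P = 1, a_T = 0.
For each transient state i, a_i = sum_j P(i->j) * a_j:
  a_Q = 1/4*a_P + 1/6*a_Q + 1/12*a_R + 5/12*a_S + 1/12*a_T
  a_R = 1/6*a_P + 1/12*a_Q + 1/4*a_R + 1/4*a_S + 1/4*a_T
  a_S = 1/4*a_P + 0*a_Q + 5/12*a_R + 1/12*a_S + 1/4*a_T

Substituting a_P = 1 and a_T = 0, rearrange to (I - Q) a = r where r[i] = P(i -> P):
  [5/6, -1/12, -5/12] . (a_Q, a_R, a_S) = 1/4
  [-1/12, 3/4, -1/4] . (a_Q, a_R, a_S) = 1/6
  [0, -5/12, 11/12] . (a_Q, a_R, a_S) = 1/4

Solving yields:
  a_Q = 39/67
  a_R = 179/402
  a_S = 191/402

Starting state is Q, so the absorption probability is a_Q = 39/67.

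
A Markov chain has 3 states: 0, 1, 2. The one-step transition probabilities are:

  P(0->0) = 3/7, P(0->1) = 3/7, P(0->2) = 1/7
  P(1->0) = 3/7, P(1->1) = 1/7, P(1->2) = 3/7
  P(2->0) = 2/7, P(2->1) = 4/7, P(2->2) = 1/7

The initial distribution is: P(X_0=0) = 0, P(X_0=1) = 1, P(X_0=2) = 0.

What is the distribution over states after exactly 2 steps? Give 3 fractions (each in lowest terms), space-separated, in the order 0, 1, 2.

Propagating the distribution step by step (d_{t+1} = d_t * P):
d_0 = (0=0, 1=1, 2=0)
  d_1[0] = 0*3/7 + 1*3/7 + 0*2/7 = 3/7
  d_1[1] = 0*3/7 + 1*1/7 + 0*4/7 = 1/7
  d_1[2] = 0*1/7 + 1*3/7 + 0*1/7 = 3/7
d_1 = (0=3/7, 1=1/7, 2=3/7)
  d_2[0] = 3/7*3/7 + 1/7*3/7 + 3/7*2/7 = 18/49
  d_2[1] = 3/7*3/7 + 1/7*1/7 + 3/7*4/7 = 22/49
  d_2[2] = 3/7*1/7 + 1/7*3/7 + 3/7*1/7 = 9/49
d_2 = (0=18/49, 1=22/49, 2=9/49)

Answer: 18/49 22/49 9/49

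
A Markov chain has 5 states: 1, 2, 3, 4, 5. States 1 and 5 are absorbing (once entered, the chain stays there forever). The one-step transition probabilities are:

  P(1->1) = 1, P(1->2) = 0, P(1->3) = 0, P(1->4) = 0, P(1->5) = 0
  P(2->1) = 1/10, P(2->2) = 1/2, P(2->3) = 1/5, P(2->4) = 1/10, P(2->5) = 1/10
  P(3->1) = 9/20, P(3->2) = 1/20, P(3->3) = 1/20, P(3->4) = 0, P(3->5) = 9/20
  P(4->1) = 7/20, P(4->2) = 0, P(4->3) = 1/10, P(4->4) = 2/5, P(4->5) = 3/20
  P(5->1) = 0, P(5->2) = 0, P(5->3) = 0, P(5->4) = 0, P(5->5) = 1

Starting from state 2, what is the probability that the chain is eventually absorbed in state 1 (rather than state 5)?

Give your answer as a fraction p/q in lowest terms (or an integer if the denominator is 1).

Let a_i = P(absorbed in 1 | start in state i).
Boundary conditions: a_1 = 1, a_5 = 0.
For each transient state i, a_i = sum_j P(i->j) * a_j:
  a_2 = 1/10*a_1 + 1/2*a_2 + 1/5*a_3 + 1/10*a_4 + 1/10*a_5
  a_3 = 9/20*a_1 + 1/20*a_2 + 1/20*a_3 + 0*a_4 + 9/20*a_5
  a_4 = 7/20*a_1 + 0*a_2 + 1/10*a_3 + 2/5*a_4 + 3/20*a_5

Substituting a_1 = 1 and a_5 = 0, rearrange to (I - Q) a = r where r[i] = P(i -> 1):
  [1/2, -1/5, -1/10] . (a_2, a_3, a_4) = 1/10
  [-1/20, 19/20, 0] . (a_2, a_3, a_4) = 9/20
  [0, -1/10, 3/5] . (a_2, a_3, a_4) = 7/20

Solving yields:
  a_2 = 595/1114
  a_3 = 559/1114
  a_4 = 743/1114

Starting state is 2, so the absorption probability is a_2 = 595/1114.

Answer: 595/1114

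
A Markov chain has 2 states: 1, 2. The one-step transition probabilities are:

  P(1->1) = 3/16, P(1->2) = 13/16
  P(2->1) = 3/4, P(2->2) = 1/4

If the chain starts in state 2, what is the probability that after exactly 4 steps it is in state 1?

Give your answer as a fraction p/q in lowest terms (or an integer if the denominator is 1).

Computing P^4 by repeated multiplication:
P^1 =
  1: [3/16, 13/16]
  2: [3/4, 1/4]
P^2 =
  1: [165/256, 91/256]
  2: [21/64, 43/64]
P^3 =
  1: [1587/4096, 2509/4096]
  2: [579/1024, 445/1024]
P^4 =
  1: [34869/65536, 30667/65536]
  2: [7077/16384, 9307/16384]

(P^4)[2 -> 1] = 7077/16384

Answer: 7077/16384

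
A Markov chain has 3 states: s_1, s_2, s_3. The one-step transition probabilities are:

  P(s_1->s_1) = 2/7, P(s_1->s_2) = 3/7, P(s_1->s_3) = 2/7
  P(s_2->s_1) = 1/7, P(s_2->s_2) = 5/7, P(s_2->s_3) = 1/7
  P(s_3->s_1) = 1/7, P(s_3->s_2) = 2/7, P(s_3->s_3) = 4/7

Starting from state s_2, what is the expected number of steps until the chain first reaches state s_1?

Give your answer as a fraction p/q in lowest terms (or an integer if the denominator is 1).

Answer: 7

Derivation:
Let h_i = expected steps to first reach s_1 from state i.
Boundary: h_s_1 = 0.
First-step equations for the other states:
  h_s_2 = 1 + 1/7*h_s_1 + 5/7*h_s_2 + 1/7*h_s_3
  h_s_3 = 1 + 1/7*h_s_1 + 2/7*h_s_2 + 4/7*h_s_3

Substituting h_s_1 = 0 and rearranging gives the linear system (I - Q) h = 1:
  [2/7, -1/7] . (h_s_2, h_s_3) = 1
  [-2/7, 3/7] . (h_s_2, h_s_3) = 1

Solving yields:
  h_s_2 = 7
  h_s_3 = 7

Starting state is s_2, so the expected hitting time is h_s_2 = 7.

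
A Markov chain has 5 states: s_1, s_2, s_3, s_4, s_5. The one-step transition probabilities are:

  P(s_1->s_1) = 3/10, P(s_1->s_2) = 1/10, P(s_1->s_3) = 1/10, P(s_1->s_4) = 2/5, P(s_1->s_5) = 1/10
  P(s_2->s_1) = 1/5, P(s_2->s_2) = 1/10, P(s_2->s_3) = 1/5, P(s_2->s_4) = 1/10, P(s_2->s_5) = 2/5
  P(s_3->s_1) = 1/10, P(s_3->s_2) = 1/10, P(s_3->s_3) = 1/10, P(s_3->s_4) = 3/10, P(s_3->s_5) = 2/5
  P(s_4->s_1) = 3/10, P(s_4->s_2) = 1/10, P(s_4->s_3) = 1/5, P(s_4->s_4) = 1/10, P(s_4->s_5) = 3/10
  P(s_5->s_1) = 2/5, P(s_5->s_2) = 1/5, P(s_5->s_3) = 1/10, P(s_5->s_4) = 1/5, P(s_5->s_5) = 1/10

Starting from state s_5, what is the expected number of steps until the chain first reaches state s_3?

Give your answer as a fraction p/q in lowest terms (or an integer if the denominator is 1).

Answer: 4390/597

Derivation:
Let h_i = expected steps to first reach s_3 from state i.
Boundary: h_s_3 = 0.
First-step equations for the other states:
  h_s_1 = 1 + 3/10*h_s_1 + 1/10*h_s_2 + 1/10*h_s_3 + 2/5*h_s_4 + 1/10*h_s_5
  h_s_2 = 1 + 1/5*h_s_1 + 1/10*h_s_2 + 1/5*h_s_3 + 1/10*h_s_4 + 2/5*h_s_5
  h_s_4 = 1 + 3/10*h_s_1 + 1/10*h_s_2 + 1/5*h_s_3 + 1/10*h_s_4 + 3/10*h_s_5
  h_s_5 = 1 + 2/5*h_s_1 + 1/5*h_s_2 + 1/10*h_s_3 + 1/5*h_s_4 + 1/10*h_s_5

Substituting h_s_3 = 0 and rearranging gives the linear system (I - Q) h = 1:
  [7/10, -1/10, -2/5, -1/10] . (h_s_1, h_s_2, h_s_4, h_s_5) = 1
  [-1/5, 9/10, -1/10, -2/5] . (h_s_1, h_s_2, h_s_4, h_s_5) = 1
  [-3/10, -1/10, 9/10, -3/10] . (h_s_1, h_s_2, h_s_4, h_s_5) = 1
  [-2/5, -1/5, -1/5, 9/10] . (h_s_1, h_s_2, h_s_4, h_s_5) = 1

Solving yields:
  h_s_1 = 13070/1791
  h_s_2 = 4030/597
  h_s_4 = 12080/1791
  h_s_5 = 4390/597

Starting state is s_5, so the expected hitting time is h_s_5 = 4390/597.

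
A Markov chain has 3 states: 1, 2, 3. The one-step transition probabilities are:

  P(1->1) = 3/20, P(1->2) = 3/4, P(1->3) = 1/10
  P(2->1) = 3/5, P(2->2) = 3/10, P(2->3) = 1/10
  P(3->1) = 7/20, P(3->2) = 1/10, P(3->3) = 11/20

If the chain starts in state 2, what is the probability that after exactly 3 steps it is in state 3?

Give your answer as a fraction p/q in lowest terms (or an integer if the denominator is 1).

Computing P^3 by repeated multiplication:
P^1 =
  1: [3/20, 3/4, 1/10]
  2: [3/5, 3/10, 1/10]
  3: [7/20, 1/10, 11/20]
P^2 =
  1: [203/400, 139/400, 29/200]
  2: [61/200, 11/20, 29/200]
  3: [61/200, 139/400, 139/400]
P^3 =
  1: [2683/8000, 799/1600, 661/4000]
  2: [853/2000, 1633/4000, 661/4000]
  3: [3007/8000, 1471/4000, 2051/8000]

(P^3)[2 -> 3] = 661/4000

Answer: 661/4000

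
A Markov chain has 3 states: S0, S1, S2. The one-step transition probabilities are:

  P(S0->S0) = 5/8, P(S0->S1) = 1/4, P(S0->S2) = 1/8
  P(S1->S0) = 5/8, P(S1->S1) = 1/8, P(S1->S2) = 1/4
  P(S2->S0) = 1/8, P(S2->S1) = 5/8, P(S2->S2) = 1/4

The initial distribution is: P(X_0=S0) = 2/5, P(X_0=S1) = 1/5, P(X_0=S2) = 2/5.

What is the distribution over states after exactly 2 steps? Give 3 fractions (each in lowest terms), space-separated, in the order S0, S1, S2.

Answer: 21/40 89/320 63/320

Derivation:
Propagating the distribution step by step (d_{t+1} = d_t * P):
d_0 = (S0=2/5, S1=1/5, S2=2/5)
  d_1[S0] = 2/5*5/8 + 1/5*5/8 + 2/5*1/8 = 17/40
  d_1[S1] = 2/5*1/4 + 1/5*1/8 + 2/5*5/8 = 3/8
  d_1[S2] = 2/5*1/8 + 1/5*1/4 + 2/5*1/4 = 1/5
d_1 = (S0=17/40, S1=3/8, S2=1/5)
  d_2[S0] = 17/40*5/8 + 3/8*5/8 + 1/5*1/8 = 21/40
  d_2[S1] = 17/40*1/4 + 3/8*1/8 + 1/5*5/8 = 89/320
  d_2[S2] = 17/40*1/8 + 3/8*1/4 + 1/5*1/4 = 63/320
d_2 = (S0=21/40, S1=89/320, S2=63/320)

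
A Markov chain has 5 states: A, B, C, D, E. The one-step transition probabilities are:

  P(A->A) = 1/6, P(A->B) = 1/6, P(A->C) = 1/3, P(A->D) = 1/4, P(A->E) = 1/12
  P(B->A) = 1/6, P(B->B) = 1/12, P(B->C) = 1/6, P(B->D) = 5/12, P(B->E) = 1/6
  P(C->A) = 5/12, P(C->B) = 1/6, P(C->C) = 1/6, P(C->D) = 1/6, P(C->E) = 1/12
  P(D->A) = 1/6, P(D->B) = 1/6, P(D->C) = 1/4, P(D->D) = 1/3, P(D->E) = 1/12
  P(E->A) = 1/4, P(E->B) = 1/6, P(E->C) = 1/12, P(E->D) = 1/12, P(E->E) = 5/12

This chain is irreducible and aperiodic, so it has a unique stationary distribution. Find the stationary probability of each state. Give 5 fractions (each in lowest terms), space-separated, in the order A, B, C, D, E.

Answer: 3697/15912 2/13 3415/15912 4057/15912 15/104

Derivation:
The stationary distribution satisfies pi = pi * P, i.e.:
  pi_A = 1/6*pi_A + 1/6*pi_B + 5/12*pi_C + 1/6*pi_D + 1/4*pi_E
  pi_B = 1/6*pi_A + 1/12*pi_B + 1/6*pi_C + 1/6*pi_D + 1/6*pi_E
  pi_C = 1/3*pi_A + 1/6*pi_B + 1/6*pi_C + 1/4*pi_D + 1/12*pi_E
  pi_D = 1/4*pi_A + 5/12*pi_B + 1/6*pi_C + 1/3*pi_D + 1/12*pi_E
  pi_E = 1/12*pi_A + 1/6*pi_B + 1/12*pi_C + 1/12*pi_D + 5/12*pi_E
with normalization: pi_A + pi_B + pi_C + pi_D + pi_E = 1.

Using the first 4 balance equations plus normalization, the linear system A*pi = b is:
  [-5/6, 1/6, 5/12, 1/6, 1/4] . pi = 0
  [1/6, -11/12, 1/6, 1/6, 1/6] . pi = 0
  [1/3, 1/6, -5/6, 1/4, 1/12] . pi = 0
  [1/4, 5/12, 1/6, -2/3, 1/12] . pi = 0
  [1, 1, 1, 1, 1] . pi = 1

Solving yields:
  pi_A = 3697/15912
  pi_B = 2/13
  pi_C = 3415/15912
  pi_D = 4057/15912
  pi_E = 15/104

Verification (pi * P):
  3697/15912*1/6 + 2/13*1/6 + 3415/15912*5/12 + 4057/15912*1/6 + 15/104*1/4 = 3697/15912 = pi_A  (ok)
  3697/15912*1/6 + 2/13*1/12 + 3415/15912*1/6 + 4057/15912*1/6 + 15/104*1/6 = 2/13 = pi_B  (ok)
  3697/15912*1/3 + 2/13*1/6 + 3415/15912*1/6 + 4057/15912*1/4 + 15/104*1/12 = 3415/15912 = pi_C  (ok)
  3697/15912*1/4 + 2/13*5/12 + 3415/15912*1/6 + 4057/15912*1/3 + 15/104*1/12 = 4057/15912 = pi_D  (ok)
  3697/15912*1/12 + 2/13*1/6 + 3415/15912*1/12 + 4057/15912*1/12 + 15/104*5/12 = 15/104 = pi_E  (ok)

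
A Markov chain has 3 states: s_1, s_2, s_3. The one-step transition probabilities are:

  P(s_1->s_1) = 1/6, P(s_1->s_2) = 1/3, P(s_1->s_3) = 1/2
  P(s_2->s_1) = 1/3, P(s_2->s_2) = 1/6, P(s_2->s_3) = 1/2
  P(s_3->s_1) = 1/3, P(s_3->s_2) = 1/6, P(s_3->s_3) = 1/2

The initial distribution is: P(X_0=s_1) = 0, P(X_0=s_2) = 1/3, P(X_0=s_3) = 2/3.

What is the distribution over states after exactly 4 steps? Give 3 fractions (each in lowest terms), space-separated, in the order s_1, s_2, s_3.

Propagating the distribution step by step (d_{t+1} = d_t * P):
d_0 = (s_1=0, s_2=1/3, s_3=2/3)
  d_1[s_1] = 0*1/6 + 1/3*1/3 + 2/3*1/3 = 1/3
  d_1[s_2] = 0*1/3 + 1/3*1/6 + 2/3*1/6 = 1/6
  d_1[s_3] = 0*1/2 + 1/3*1/2 + 2/3*1/2 = 1/2
d_1 = (s_1=1/3, s_2=1/6, s_3=1/2)
  d_2[s_1] = 1/3*1/6 + 1/6*1/3 + 1/2*1/3 = 5/18
  d_2[s_2] = 1/3*1/3 + 1/6*1/6 + 1/2*1/6 = 2/9
  d_2[s_3] = 1/3*1/2 + 1/6*1/2 + 1/2*1/2 = 1/2
d_2 = (s_1=5/18, s_2=2/9, s_3=1/2)
  d_3[s_1] = 5/18*1/6 + 2/9*1/3 + 1/2*1/3 = 31/108
  d_3[s_2] = 5/18*1/3 + 2/9*1/6 + 1/2*1/6 = 23/108
  d_3[s_3] = 5/18*1/2 + 2/9*1/2 + 1/2*1/2 = 1/2
d_3 = (s_1=31/108, s_2=23/108, s_3=1/2)
  d_4[s_1] = 31/108*1/6 + 23/108*1/3 + 1/2*1/3 = 185/648
  d_4[s_2] = 31/108*1/3 + 23/108*1/6 + 1/2*1/6 = 139/648
  d_4[s_3] = 31/108*1/2 + 23/108*1/2 + 1/2*1/2 = 1/2
d_4 = (s_1=185/648, s_2=139/648, s_3=1/2)

Answer: 185/648 139/648 1/2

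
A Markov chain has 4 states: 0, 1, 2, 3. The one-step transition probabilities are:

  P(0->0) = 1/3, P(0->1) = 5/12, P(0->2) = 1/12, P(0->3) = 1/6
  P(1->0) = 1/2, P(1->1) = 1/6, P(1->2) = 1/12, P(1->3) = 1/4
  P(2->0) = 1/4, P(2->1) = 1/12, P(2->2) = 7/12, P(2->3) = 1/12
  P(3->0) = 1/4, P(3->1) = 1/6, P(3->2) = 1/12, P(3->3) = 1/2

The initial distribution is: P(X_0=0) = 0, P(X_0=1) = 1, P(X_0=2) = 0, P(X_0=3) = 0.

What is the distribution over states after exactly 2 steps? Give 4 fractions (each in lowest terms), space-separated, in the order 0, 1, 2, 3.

Propagating the distribution step by step (d_{t+1} = d_t * P):
d_0 = (0=0, 1=1, 2=0, 3=0)
  d_1[0] = 0*1/3 + 1*1/2 + 0*1/4 + 0*1/4 = 1/2
  d_1[1] = 0*5/12 + 1*1/6 + 0*1/12 + 0*1/6 = 1/6
  d_1[2] = 0*1/12 + 1*1/12 + 0*7/12 + 0*1/12 = 1/12
  d_1[3] = 0*1/6 + 1*1/4 + 0*1/12 + 0*1/2 = 1/4
d_1 = (0=1/2, 1=1/6, 2=1/12, 3=1/4)
  d_2[0] = 1/2*1/3 + 1/6*1/2 + 1/12*1/4 + 1/4*1/4 = 1/3
  d_2[1] = 1/2*5/12 + 1/6*1/6 + 1/12*1/12 + 1/4*1/6 = 41/144
  d_2[2] = 1/2*1/12 + 1/6*1/12 + 1/12*7/12 + 1/4*1/12 = 1/8
  d_2[3] = 1/2*1/6 + 1/6*1/4 + 1/12*1/12 + 1/4*1/2 = 37/144
d_2 = (0=1/3, 1=41/144, 2=1/8, 3=37/144)

Answer: 1/3 41/144 1/8 37/144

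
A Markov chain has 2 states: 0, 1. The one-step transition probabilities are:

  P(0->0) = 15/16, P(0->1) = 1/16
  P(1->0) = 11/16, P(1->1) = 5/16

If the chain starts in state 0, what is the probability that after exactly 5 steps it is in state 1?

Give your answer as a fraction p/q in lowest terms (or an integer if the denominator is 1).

Answer: 341/4096

Derivation:
Computing P^5 by repeated multiplication:
P^1 =
  0: [15/16, 1/16]
  1: [11/16, 5/16]
P^2 =
  0: [59/64, 5/64]
  1: [55/64, 9/64]
P^3 =
  0: [235/256, 21/256]
  1: [231/256, 25/256]
P^4 =
  0: [939/1024, 85/1024]
  1: [935/1024, 89/1024]
P^5 =
  0: [3755/4096, 341/4096]
  1: [3751/4096, 345/4096]

(P^5)[0 -> 1] = 341/4096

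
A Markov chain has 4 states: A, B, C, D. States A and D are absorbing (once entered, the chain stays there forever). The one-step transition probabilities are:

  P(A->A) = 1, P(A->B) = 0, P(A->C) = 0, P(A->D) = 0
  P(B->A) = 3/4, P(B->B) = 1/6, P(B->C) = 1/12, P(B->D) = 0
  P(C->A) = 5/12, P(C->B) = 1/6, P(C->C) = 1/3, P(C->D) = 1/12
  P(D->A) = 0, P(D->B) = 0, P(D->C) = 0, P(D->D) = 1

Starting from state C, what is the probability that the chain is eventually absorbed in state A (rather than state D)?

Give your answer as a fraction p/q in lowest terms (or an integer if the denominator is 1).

Answer: 34/39

Derivation:
Let a_i = P(absorbed in A | start in state i).
Boundary conditions: a_A = 1, a_D = 0.
For each transient state i, a_i = sum_j P(i->j) * a_j:
  a_B = 3/4*a_A + 1/6*a_B + 1/12*a_C + 0*a_D
  a_C = 5/12*a_A + 1/6*a_B + 1/3*a_C + 1/12*a_D

Substituting a_A = 1 and a_D = 0, rearrange to (I - Q) a = r where r[i] = P(i -> A):
  [5/6, -1/12] . (a_B, a_C) = 3/4
  [-1/6, 2/3] . (a_B, a_C) = 5/12

Solving yields:
  a_B = 77/78
  a_C = 34/39

Starting state is C, so the absorption probability is a_C = 34/39.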